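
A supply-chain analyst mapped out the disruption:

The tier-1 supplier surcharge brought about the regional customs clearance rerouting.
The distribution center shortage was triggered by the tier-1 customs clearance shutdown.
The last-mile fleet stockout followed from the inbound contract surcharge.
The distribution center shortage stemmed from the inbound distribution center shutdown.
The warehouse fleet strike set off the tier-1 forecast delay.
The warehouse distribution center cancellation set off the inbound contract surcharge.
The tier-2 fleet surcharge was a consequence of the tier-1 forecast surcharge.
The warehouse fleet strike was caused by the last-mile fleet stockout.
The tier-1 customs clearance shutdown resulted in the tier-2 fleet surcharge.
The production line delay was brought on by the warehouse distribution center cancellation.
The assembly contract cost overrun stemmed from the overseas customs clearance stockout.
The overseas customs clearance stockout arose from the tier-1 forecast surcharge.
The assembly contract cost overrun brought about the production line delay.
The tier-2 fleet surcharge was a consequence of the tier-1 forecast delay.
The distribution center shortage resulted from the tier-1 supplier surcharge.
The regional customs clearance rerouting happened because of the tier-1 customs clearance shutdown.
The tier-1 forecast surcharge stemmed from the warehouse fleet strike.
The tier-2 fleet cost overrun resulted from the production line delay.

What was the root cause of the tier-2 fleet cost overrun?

Tracing upstream from the tier-2 fleet cost overrun: the tier-2 fleet cost overrun ← the production line delay ← the warehouse distribution center cancellation.
The warehouse distribution center cancellation has no stated cause, so it is the root.

the warehouse distribution center cancellation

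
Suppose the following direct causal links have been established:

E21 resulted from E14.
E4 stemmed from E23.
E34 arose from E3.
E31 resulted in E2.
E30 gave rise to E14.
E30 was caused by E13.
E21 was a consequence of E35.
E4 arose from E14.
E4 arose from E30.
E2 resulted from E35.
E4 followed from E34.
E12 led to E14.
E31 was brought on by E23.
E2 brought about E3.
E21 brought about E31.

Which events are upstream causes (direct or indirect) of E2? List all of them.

E12, E13, E14, E21, E23, E30, E31, E35

Immediate causes of E2: E35, E31.
Further upstream: E13, E23, E12, E30, E14, E21.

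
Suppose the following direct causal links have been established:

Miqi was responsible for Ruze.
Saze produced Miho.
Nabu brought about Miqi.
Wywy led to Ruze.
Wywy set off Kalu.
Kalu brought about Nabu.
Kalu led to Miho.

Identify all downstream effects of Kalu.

Miho, Miqi, Nabu, Ruze

Direct effects: Nabu, Miho.
2 steps out: Miqi.
3 steps out: Ruze.
Not reachable from it: Wywy, Saze.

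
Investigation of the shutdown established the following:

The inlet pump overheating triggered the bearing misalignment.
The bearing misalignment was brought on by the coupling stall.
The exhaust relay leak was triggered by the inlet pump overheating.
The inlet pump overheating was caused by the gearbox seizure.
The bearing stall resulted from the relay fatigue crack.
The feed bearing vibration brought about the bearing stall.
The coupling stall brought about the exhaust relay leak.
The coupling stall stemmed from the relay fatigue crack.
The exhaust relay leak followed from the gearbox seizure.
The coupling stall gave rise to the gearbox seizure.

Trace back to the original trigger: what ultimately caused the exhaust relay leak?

the relay fatigue crack

Tracing upstream from the exhaust relay leak: the exhaust relay leak ← the coupling stall ← the relay fatigue crack.
The relay fatigue crack has no stated cause, so it is the root.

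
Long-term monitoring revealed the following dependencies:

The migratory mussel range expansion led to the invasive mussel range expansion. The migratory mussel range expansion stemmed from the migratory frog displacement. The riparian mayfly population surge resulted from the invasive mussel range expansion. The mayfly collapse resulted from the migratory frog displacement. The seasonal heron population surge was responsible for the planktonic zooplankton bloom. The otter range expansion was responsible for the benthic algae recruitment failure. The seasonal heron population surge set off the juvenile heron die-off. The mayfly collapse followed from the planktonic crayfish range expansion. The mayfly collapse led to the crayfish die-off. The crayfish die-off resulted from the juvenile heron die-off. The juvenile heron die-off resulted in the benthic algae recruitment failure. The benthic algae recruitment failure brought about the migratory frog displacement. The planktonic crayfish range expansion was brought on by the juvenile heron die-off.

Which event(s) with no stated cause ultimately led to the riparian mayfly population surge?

Tracing upstream from the riparian mayfly population surge: the riparian mayfly population surge ← the invasive mussel range expansion ← the migratory mussel range expansion ← the migratory frog displacement ← the benthic algae recruitment failure ← the juvenile heron die-off ← the seasonal heron population surge.
A separate upstream branch: the riparian mayfly population surge ← the invasive mussel range expansion ← the migratory mussel range expansion ← the migratory frog displacement ← the benthic algae recruitment failure ← the otter range expansion.
Each of those chain origins has no stated cause.

the otter range expansion, the seasonal heron population surge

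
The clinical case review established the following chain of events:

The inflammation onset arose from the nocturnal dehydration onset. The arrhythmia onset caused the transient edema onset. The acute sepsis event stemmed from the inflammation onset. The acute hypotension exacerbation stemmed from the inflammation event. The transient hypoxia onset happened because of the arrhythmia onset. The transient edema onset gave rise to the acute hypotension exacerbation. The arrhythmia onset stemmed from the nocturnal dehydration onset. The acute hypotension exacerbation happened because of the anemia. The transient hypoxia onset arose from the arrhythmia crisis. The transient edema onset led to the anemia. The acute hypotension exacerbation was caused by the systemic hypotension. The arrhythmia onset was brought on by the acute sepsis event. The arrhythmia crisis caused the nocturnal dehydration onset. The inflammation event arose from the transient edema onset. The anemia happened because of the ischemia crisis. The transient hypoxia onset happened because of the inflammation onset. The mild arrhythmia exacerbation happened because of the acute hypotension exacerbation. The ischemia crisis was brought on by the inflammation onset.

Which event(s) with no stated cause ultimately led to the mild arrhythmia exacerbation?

the arrhythmia crisis, the systemic hypotension

Tracing upstream from the mild arrhythmia exacerbation: the mild arrhythmia exacerbation ← the acute hypotension exacerbation ← the transient edema onset ← the arrhythmia onset ← the nocturnal dehydration onset ← the arrhythmia crisis.
A separate upstream branch: the mild arrhythmia exacerbation ← the acute hypotension exacerbation ← the systemic hypotension.
Each of those chain origins has no stated cause.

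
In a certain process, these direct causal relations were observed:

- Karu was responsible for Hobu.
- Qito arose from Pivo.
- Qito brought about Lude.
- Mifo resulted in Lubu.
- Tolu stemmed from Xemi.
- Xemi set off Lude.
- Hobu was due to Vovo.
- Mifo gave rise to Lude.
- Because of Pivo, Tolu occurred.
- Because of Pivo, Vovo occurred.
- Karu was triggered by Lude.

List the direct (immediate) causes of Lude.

Mifo, Qito, Xemi

Upstream contributors include Pivo, but only Mifo, Qito, Xemi feed directly into Lude.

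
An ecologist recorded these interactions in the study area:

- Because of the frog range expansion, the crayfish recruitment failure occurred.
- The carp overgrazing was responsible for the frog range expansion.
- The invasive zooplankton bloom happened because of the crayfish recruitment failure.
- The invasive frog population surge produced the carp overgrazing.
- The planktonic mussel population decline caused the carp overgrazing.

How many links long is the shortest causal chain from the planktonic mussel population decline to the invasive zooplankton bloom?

4

Shortest chain: the planktonic mussel population decline → the carp overgrazing → the frog range expansion → the crayfish recruitment failure → the invasive zooplankton bloom.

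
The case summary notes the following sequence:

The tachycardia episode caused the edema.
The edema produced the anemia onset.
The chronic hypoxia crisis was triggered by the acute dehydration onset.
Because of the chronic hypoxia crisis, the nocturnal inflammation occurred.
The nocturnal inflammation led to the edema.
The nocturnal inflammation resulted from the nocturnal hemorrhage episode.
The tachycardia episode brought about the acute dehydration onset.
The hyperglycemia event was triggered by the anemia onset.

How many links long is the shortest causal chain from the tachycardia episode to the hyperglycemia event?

3

Shortest chain: the tachycardia episode → the edema → the anemia onset → the hyperglycemia event.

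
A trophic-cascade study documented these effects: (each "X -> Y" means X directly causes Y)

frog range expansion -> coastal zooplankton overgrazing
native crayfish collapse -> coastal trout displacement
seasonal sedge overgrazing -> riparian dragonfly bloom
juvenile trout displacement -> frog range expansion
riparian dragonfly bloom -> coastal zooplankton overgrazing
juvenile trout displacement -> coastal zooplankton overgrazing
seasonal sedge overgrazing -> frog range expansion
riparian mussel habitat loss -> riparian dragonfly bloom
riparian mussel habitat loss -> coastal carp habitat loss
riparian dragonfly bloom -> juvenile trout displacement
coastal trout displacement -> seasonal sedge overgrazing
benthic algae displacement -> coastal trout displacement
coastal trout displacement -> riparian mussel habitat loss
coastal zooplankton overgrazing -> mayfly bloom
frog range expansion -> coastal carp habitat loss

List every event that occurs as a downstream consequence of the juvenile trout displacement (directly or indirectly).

the coastal carp habitat loss, the coastal zooplankton overgrazing, the frog range expansion, the mayfly bloom

Direct effects: the frog range expansion, the coastal zooplankton overgrazing.
2 steps out: the mayfly bloom, the coastal carp habitat loss.
Not reachable from it: the benthic algae displacement, the coastal trout displacement, the seasonal sedge overgrazing, the riparian mussel habitat loss, the riparian dragonfly bloom, the native crayfish collapse.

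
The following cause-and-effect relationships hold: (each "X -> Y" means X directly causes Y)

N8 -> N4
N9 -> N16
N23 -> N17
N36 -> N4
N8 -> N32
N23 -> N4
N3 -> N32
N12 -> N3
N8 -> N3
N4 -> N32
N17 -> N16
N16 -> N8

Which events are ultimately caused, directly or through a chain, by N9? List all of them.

Direct effects: N16.
2 steps out: N8.
3 steps out: N4, N3, N32.
Not reachable from it: N23, N17, N36, N12.

N16, N3, N32, N4, N8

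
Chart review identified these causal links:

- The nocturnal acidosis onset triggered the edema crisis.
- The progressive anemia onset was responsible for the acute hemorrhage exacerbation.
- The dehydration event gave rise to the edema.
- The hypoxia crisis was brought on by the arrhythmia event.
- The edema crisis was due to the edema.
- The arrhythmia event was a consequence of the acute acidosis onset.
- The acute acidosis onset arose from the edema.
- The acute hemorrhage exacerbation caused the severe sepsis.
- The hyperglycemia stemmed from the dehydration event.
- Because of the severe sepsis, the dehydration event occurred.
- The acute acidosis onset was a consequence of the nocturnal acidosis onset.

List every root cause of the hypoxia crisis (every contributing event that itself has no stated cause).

the nocturnal acidosis onset, the progressive anemia onset

Tracing upstream from the hypoxia crisis: the hypoxia crisis ← the arrhythmia event ← the acute acidosis onset ← the edema ← the dehydration event ← the severe sepsis ← the acute hemorrhage exacerbation ← the progressive anemia onset.
A separate upstream branch: the hypoxia crisis ← the arrhythmia event ← the acute acidosis onset ← the nocturnal acidosis onset.
Each of those chain origins has no stated cause.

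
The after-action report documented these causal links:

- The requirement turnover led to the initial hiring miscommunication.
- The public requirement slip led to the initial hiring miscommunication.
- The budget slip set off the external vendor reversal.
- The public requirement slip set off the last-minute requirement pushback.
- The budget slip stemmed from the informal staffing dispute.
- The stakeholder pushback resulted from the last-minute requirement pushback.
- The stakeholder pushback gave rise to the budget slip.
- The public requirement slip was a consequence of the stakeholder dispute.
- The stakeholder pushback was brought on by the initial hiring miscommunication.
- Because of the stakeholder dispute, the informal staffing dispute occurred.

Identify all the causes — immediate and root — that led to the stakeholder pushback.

the initial hiring miscommunication, the last-minute requirement pushback, the public requirement slip, the requirement turnover, the stakeholder dispute

Immediate causes of the stakeholder pushback: the initial hiring miscommunication, the last-minute requirement pushback.
Further upstream: the stakeholder dispute, the public requirement slip, the requirement turnover.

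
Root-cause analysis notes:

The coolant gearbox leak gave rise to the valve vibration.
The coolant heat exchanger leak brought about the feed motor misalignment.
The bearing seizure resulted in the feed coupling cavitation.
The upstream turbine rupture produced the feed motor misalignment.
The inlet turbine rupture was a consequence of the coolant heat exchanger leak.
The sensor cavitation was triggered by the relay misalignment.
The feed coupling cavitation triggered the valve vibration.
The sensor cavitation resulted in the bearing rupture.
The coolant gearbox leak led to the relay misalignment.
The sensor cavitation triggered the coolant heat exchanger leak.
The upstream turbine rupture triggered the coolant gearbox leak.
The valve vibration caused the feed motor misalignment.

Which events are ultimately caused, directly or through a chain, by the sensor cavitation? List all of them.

the bearing rupture, the coolant heat exchanger leak, the feed motor misalignment, the inlet turbine rupture

Direct effects: the coolant heat exchanger leak, the bearing rupture.
2 steps out: the inlet turbine rupture, the feed motor misalignment.
Not reachable from it: the bearing seizure, the upstream turbine rupture, the coolant gearbox leak, the relay misalignment, the feed coupling cavitation, the valve vibration.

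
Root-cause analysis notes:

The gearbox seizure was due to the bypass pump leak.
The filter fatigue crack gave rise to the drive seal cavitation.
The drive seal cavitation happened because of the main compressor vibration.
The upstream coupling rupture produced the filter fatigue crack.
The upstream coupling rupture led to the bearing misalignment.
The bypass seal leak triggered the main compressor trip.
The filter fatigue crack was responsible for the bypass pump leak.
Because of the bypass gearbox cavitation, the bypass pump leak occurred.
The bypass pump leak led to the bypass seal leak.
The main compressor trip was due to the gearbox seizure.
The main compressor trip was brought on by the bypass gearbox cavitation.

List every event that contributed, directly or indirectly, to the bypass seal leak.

the bypass gearbox cavitation, the bypass pump leak, the filter fatigue crack, the upstream coupling rupture

Immediate cause of the bypass seal leak: the bypass pump leak.
Further upstream: the upstream coupling rupture, the filter fatigue crack, the bypass gearbox cavitation.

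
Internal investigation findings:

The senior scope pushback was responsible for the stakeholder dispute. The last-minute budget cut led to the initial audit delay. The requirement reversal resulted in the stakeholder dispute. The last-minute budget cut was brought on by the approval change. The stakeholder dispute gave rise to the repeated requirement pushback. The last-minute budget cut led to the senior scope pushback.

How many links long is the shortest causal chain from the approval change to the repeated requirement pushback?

4

Shortest chain: the approval change → the last-minute budget cut → the senior scope pushback → the stakeholder dispute → the repeated requirement pushback.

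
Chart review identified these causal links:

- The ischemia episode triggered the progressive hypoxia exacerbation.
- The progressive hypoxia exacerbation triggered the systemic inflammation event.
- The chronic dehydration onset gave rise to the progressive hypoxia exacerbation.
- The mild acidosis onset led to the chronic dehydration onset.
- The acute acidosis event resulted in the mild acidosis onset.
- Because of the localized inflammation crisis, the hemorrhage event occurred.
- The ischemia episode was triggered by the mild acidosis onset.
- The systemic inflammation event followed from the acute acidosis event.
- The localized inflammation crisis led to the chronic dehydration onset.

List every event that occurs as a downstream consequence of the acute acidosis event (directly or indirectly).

Direct effects: the mild acidosis onset, the systemic inflammation event.
2 steps out: the ischemia episode, the chronic dehydration onset.
3 steps out: the progressive hypoxia exacerbation.
Not reachable from it: the localized inflammation crisis, the hemorrhage event.

the chronic dehydration onset, the ischemia episode, the mild acidosis onset, the progressive hypoxia exacerbation, the systemic inflammation event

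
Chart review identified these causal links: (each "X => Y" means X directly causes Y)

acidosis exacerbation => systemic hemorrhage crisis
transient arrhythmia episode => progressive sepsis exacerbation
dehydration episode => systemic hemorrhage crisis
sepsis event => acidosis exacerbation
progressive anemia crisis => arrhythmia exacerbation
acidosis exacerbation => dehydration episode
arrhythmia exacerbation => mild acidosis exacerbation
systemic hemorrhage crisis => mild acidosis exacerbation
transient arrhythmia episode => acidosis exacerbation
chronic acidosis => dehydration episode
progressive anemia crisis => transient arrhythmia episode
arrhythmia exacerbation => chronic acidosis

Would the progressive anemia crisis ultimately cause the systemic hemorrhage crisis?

There is a causal chain: the progressive anemia crisis → the transient arrhythmia episode → the acidosis exacerbation → the systemic hemorrhage crisis.

Yes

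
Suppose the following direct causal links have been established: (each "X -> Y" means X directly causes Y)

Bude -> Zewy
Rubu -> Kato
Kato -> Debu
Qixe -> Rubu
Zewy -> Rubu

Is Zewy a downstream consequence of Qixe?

Qixe leads to Rubu, Kato, Debu; Zewy is not among them.

No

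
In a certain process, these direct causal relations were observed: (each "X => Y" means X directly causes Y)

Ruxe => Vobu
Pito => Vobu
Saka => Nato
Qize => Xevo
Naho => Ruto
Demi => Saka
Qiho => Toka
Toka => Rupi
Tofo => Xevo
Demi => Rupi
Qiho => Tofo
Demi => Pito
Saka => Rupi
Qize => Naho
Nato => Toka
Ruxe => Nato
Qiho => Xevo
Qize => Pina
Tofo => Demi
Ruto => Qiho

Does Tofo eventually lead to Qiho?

No

Tofo leads to Demi, Pito, Vobu, Xevo, Saka, Nato, Toka, Rupi; Qiho is not among them.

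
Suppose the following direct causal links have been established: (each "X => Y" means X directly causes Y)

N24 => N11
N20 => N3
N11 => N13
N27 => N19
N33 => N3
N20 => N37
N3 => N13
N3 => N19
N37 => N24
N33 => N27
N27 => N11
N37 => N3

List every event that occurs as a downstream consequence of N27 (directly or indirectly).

Direct effects: N19, N11.
2 steps out: N13.
Not reachable from it: N33, N20, N37, N24, N3.

N11, N13, N19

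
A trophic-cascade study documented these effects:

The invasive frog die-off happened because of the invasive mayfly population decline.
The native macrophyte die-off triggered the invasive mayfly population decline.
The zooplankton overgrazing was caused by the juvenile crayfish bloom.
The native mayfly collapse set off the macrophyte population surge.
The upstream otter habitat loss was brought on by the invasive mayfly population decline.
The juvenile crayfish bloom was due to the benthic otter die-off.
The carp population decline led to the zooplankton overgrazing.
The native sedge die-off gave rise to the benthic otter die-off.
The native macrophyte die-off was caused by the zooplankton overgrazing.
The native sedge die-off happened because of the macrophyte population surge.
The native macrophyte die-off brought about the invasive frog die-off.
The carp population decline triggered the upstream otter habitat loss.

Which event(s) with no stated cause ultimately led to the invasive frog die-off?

Tracing upstream from the invasive frog die-off: the invasive frog die-off ← the native macrophyte die-off ← the zooplankton overgrazing ← the carp population decline.
A separate upstream branch: the invasive frog die-off ← the native macrophyte die-off ← the zooplankton overgrazing ← the juvenile crayfish bloom ← the benthic otter die-off ← the native sedge die-off ← the macrophyte population surge ← the native mayfly collapse.
Each of those chain origins has no stated cause.

the carp population decline, the native mayfly collapse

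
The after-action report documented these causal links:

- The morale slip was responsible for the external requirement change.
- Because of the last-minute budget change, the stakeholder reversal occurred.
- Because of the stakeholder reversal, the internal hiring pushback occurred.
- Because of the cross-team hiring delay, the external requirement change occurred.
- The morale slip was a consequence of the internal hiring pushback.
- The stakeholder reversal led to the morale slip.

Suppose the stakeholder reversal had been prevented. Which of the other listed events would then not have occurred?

the internal hiring pushback, the morale slip

Downstream of the stakeholder reversal: the internal hiring pushback, the morale slip, the external requirement change.
Of those, still caused via another path: the external requirement change.
The remainder have no surviving cause.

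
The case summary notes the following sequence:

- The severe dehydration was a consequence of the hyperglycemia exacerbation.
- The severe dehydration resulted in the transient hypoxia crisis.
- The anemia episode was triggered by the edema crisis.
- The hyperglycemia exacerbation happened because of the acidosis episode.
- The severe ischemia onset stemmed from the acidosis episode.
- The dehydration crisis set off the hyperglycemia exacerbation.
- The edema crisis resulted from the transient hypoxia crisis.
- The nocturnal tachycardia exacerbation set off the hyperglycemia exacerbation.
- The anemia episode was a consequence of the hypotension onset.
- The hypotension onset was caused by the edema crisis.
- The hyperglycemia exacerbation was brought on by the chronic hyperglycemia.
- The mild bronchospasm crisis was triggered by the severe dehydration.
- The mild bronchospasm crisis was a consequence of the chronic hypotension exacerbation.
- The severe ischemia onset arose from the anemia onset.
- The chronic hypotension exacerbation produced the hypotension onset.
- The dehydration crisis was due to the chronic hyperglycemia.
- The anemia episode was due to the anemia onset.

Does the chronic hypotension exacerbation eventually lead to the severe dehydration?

No

The chronic hypotension exacerbation leads to the mild bronchospasm crisis, the hypotension onset, the anemia episode; the severe dehydration is not among them.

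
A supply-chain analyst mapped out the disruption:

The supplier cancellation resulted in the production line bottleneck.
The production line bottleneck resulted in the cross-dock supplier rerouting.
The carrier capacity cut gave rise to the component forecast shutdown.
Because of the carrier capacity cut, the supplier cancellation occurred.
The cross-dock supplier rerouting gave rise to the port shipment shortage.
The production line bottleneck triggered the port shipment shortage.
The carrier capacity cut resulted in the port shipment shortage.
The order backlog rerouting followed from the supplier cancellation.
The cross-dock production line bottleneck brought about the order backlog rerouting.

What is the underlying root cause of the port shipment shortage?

Tracing upstream from the port shipment shortage: the port shipment shortage ← the carrier capacity cut.
The carrier capacity cut has no stated cause, so it is the root.

the carrier capacity cut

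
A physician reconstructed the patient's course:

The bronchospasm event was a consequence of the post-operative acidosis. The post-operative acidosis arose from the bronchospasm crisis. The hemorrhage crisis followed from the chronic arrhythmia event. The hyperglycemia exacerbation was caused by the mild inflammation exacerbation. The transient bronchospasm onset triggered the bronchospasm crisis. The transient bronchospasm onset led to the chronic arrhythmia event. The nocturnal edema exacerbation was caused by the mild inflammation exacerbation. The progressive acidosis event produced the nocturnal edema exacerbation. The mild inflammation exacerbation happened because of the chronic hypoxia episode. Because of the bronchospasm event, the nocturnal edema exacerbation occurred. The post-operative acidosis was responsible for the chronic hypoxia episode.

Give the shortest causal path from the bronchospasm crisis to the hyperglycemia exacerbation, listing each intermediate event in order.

the bronchospasm crisis → the post-operative acidosis → the chronic hypoxia episode → the mild inflammation exacerbation → the hyperglycemia exacerbation

the bronchospasm crisis → the post-operative acidosis
the post-operative acidosis → the chronic hypoxia episode
the chronic hypoxia episode → the mild inflammation exacerbation
the mild inflammation exacerbation → the hyperglycemia exacerbation
Length: 4 steps.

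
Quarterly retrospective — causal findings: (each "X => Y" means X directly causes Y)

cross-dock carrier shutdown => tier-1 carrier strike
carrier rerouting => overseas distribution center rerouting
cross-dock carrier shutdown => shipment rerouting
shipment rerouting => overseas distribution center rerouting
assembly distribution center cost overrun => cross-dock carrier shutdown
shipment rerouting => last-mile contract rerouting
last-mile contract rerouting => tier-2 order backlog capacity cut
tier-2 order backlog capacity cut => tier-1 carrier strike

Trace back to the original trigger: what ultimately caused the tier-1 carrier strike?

the assembly distribution center cost overrun

Tracing upstream from the tier-1 carrier strike: the tier-1 carrier strike ← the cross-dock carrier shutdown ← the assembly distribution center cost overrun.
The assembly distribution center cost overrun has no stated cause, so it is the root.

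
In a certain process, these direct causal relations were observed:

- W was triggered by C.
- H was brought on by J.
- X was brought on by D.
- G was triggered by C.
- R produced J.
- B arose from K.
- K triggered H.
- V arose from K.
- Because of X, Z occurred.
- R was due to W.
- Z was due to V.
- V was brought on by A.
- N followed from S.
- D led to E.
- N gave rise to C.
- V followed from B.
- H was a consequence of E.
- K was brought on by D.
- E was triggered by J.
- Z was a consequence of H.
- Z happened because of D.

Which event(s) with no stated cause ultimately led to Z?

Tracing upstream from Z: Z ← H ← J ← R ← W ← C ← N ← S.
A separate upstream branch: Z ← D.
A separate upstream branch: Z ← V ← A.
Each of those chain origins has no stated cause.

A, D, S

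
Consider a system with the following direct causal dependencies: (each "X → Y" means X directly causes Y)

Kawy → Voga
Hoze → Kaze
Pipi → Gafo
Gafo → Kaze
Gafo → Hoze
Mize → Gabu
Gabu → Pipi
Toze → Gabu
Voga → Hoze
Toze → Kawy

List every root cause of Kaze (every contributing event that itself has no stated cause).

Tracing upstream from Kaze: Kaze ← Gafo ← Pipi ← Gabu ← Toze.
A separate upstream branch: Kaze ← Gafo ← Pipi ← Gabu ← Mize.
Each of those chain origins has no stated cause.

Mize, Toze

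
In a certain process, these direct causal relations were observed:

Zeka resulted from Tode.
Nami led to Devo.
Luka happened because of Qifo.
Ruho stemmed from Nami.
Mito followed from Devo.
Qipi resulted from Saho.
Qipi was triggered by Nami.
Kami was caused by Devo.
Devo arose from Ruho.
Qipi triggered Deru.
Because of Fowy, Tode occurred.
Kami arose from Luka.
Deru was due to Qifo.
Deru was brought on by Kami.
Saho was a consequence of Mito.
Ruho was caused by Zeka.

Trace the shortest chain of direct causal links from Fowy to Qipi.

Fowy → Tode
Tode → Zeka
Zeka → Ruho
Ruho → Devo
Devo → Mito
Mito → Saho
Saho → Qipi
Length: 7 steps.

Fowy → Tode → Zeka → Ruho → Devo → Mito → Saho → Qipi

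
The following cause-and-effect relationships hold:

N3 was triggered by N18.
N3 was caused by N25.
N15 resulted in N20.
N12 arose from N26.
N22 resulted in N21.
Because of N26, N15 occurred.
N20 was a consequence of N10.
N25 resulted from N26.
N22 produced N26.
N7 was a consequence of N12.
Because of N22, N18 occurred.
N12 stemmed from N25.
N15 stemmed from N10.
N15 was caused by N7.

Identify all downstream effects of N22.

N12, N15, N18, N20, N21, N25, N26, N3, N7

Direct effects: N18, N26, N21.
2 steps out: N25, N3, N12, N15.
3 steps out: N7, N20.
Not reachable from it: N10.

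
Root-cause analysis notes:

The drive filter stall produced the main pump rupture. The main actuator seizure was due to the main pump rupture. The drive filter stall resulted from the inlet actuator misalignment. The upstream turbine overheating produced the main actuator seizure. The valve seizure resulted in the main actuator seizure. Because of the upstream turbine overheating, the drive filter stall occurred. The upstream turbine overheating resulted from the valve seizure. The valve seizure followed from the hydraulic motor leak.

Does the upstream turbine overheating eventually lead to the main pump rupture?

There is a causal chain: the upstream turbine overheating → the drive filter stall → the main pump rupture.

Yes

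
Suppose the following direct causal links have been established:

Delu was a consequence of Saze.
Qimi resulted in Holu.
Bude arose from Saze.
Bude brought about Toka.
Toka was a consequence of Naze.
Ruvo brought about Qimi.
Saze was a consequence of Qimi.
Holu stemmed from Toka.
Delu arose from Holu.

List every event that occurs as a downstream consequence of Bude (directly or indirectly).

Direct effects: Toka.
2 steps out: Holu.
3 steps out: Delu.
Not reachable from it: Naze, Ruvo, Qimi, Saze.

Delu, Holu, Toka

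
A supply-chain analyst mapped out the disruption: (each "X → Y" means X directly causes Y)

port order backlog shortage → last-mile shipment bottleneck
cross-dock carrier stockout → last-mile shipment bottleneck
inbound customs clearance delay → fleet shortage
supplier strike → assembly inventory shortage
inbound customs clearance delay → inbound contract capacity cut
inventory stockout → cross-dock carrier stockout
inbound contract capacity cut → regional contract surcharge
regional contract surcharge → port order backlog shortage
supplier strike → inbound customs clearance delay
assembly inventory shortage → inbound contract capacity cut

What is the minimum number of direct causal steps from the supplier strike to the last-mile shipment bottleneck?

Shortest chain: the supplier strike → the inbound customs clearance delay → the inbound contract capacity cut → the regional contract surcharge → the port order backlog shortage → the last-mile shipment bottleneck.

5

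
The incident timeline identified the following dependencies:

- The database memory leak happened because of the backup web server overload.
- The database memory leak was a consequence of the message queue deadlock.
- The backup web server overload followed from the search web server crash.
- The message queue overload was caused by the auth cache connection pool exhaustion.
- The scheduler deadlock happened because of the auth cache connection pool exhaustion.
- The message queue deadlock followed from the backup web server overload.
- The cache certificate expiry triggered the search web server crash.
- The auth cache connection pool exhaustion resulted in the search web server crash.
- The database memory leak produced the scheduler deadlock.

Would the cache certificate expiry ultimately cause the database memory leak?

There is a causal chain: the cache certificate expiry → the search web server crash → the backup web server overload → the database memory leak.

Yes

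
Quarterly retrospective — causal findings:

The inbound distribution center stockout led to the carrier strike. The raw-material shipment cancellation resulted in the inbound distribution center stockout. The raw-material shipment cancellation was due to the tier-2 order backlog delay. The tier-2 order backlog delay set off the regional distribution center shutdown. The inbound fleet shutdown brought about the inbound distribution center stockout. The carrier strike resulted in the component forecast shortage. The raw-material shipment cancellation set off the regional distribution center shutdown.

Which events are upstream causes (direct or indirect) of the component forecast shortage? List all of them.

the carrier strike, the inbound distribution center stockout, the inbound fleet shutdown, the raw-material shipment cancellation, the tier-2 order backlog delay

Immediate cause of the component forecast shortage: the carrier strike.
Further upstream: the tier-2 order backlog delay, the raw-material shipment cancellation, the inbound distribution center stockout, the inbound fleet shutdown.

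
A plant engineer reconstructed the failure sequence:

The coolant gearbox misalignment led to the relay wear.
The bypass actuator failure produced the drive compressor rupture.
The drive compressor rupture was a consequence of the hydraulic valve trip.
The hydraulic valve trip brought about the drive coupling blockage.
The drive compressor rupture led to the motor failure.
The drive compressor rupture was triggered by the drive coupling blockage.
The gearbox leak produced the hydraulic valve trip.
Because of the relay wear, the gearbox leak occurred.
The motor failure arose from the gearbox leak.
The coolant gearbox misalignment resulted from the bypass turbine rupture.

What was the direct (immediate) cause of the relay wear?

the coolant gearbox misalignment

Upstream contributors include the bypass turbine rupture, but only the coolant gearbox misalignment feeds directly into the relay wear.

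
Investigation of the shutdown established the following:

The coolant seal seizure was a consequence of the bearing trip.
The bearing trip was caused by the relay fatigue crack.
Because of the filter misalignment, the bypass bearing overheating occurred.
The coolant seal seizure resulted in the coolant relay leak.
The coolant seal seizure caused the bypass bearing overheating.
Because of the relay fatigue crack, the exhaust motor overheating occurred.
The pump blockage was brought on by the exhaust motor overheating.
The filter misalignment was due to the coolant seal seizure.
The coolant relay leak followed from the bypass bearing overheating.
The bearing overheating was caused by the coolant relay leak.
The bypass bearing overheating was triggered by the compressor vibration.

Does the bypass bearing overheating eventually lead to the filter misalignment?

The bypass bearing overheating leads to the coolant relay leak, the bearing overheating; the filter misalignment is not among them.

No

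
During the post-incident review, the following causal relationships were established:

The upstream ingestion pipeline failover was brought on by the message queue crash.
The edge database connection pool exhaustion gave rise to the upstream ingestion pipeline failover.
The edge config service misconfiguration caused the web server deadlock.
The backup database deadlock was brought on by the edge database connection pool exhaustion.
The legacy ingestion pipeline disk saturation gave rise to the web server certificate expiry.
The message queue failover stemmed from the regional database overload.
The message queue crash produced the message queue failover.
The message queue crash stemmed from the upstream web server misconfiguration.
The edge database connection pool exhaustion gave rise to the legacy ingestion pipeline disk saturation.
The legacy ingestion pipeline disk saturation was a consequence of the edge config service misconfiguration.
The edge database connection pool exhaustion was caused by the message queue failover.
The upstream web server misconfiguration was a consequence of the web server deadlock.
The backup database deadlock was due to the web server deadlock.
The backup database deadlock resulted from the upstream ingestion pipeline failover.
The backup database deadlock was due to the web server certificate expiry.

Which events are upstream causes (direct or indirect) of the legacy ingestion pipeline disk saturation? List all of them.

the edge config service misconfiguration, the edge database connection pool exhaustion, the message queue crash, the message queue failover, the regional database overload, the upstream web server misconfiguration, the web server deadlock

Immediate causes of the legacy ingestion pipeline disk saturation: the edge config service misconfiguration, the edge database connection pool exhaustion.
Further upstream: the web server deadlock, the upstream web server misconfiguration, the regional database overload, the message queue crash, the message queue failover.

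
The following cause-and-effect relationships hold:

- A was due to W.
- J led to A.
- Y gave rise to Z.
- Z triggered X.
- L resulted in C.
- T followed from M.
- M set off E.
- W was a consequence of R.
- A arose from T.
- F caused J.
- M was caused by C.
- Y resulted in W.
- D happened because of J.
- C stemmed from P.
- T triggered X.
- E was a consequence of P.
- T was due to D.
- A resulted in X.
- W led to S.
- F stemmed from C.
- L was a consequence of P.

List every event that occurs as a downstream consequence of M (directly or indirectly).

Direct effects: T, E.
2 steps out: A, X.
Not reachable from it: Y, P, R, L, C, W, F, S, J, D, Z.

A, E, T, X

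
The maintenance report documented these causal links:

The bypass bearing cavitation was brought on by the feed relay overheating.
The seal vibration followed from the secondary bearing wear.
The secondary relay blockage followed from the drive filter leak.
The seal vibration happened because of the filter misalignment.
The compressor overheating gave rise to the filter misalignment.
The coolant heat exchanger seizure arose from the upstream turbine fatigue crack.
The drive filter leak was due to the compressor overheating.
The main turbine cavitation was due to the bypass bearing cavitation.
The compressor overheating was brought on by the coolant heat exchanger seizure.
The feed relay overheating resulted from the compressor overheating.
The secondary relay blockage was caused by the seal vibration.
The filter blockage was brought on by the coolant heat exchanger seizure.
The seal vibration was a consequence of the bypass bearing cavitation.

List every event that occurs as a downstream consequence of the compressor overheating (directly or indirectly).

the bypass bearing cavitation, the drive filter leak, the feed relay overheating, the filter misalignment, the main turbine cavitation, the seal vibration, the secondary relay blockage

Direct effects: the feed relay overheating, the filter misalignment, the drive filter leak.
2 steps out: the bypass bearing cavitation, the seal vibration, the secondary relay blockage.
3 steps out: the main turbine cavitation.
Not reachable from it: the upstream turbine fatigue crack, the coolant heat exchanger seizure, the filter blockage, the secondary bearing wear.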